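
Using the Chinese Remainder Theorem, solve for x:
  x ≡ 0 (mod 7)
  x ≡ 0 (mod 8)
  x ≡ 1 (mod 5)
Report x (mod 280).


Moduli 7, 8, 5 are pairwise coprime; by CRT there is a unique solution modulo M = 7 · 8 · 5 = 280.
Solve pairwise, accumulating the modulus:
  Start with x ≡ 0 (mod 7).
  Combine with x ≡ 0 (mod 8): since gcd(7, 8) = 1, we get a unique residue mod 56.
    Write x = 0 + 7·t and substitute into x ≡ 0 (mod 8): 7·t ≡ 0 − 0 = 0 (mod 8).
    The inverse of 7 mod 8 is 7 (since 7·7 = 49 = 6·8 + 1), so t ≡ 7·0 = 0 ≡ 0 (mod 8).
    Then x = 0 + 7·0 = 0, valid modulo lcm(7, 8) = 56: x ≡ 0 (mod 56).
  Combine with x ≡ 1 (mod 5): since gcd(56, 5) = 1, we get a unique residue mod 280.
    Write x = 0 + 56·t and substitute into x ≡ 1 (mod 5): 56·t ≡ 1 − 0 = 1 (mod 5).
    Reduce coefficients mod 5: 1·t ≡ 1 (mod 5).
    So t ≡ 1 (mod 5).
    Then x = 0 + 56·1 = 56, valid modulo lcm(56, 5) = 280: x ≡ 56 (mod 280).
Verify: 56 mod 7 = 0 ✓, 56 mod 8 = 0 ✓, 56 mod 5 = 1 ✓.

x ≡ 56 (mod 280).


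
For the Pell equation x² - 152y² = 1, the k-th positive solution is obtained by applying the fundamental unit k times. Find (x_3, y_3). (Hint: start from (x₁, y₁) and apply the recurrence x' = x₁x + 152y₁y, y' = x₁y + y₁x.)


Step 1: Find the fundamental solution (x₁, y₁) of x² - 152y² = 1.
  Expand √152 as a continued fraction. a₀ = ⌊√152⌋ = 12; iterate m_{k+1} = d_k·a_k − m_k, d_{k+1} = (152 − m_{k+1}²)/d_k, a_{k+1} = ⌊(a₀ + m_{k+1})/d_{k+1}⌋ (starting m₀ = 0, d₀ = 1), with convergents p_k = a_k·p_{k-1} + p_{k-2}, q_k = a_k·q_{k-1} + q_{k-2} (p₋₁ = 1, q₋₁ = 0):
  k = 0: a₀ = 12; p₀/q₀ = 12/1; p₀² − 152·q₀² = 144 − 152 = -8.
  k = 1: m = 12, d = 8, a = ⌊(12 + 12)/8⌋ = 3; p/q = (3·12 + 1)/(3·1 + 0) = 37/3; p² − 152·q² = 1369 − 1368 = 1.
  The first convergent with p² − 152·q² = 1 gives the fundamental solution (x₁, y₁) = (37, 3).
Step 2: Apply the recurrence (x_{n+1}, y_{n+1}) = (x₁x_n + 152y₁y_n, x₁y_n + y₁x_n) repeatedly.
  From (x_1, y_1) = (37, 3): x_2 = 37·37 + 152·3·3 = 2737; y_2 = 37·3 + 3·37 = 222.
  From (x_2, y_2) = (2737, 222): x_3 = 37·2737 + 152·3·222 = 202501; y_3 = 37·222 + 3·2737 = 16425.
Step 3: Verify x_3² - 152·y_3² = 41006655001 - 41006655000 = 1 (should be 1). ✓

(x_1, y_1) = (37, 3); (x_3, y_3) = (202501, 16425).


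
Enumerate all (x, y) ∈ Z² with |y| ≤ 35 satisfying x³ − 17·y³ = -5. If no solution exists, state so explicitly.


The equation is x³ - 17y³ = -5. For fixed y, x³ = 17·y³ − 5, so a solution requires the RHS to be a perfect cube.
Strategy: iterate y from -35 to 35, compute RHS = 17·y³ − 5, and check whether it is a (positive or negative) perfect cube.
Check small values of y:
  y = 0: RHS = -5 is not a perfect cube.
  y = 1: RHS = 12 is not a perfect cube.
  y = -1: RHS = -22 is not a perfect cube.
  y = 2: RHS = 131 is not a perfect cube.
  y = -2: RHS = -141 is not a perfect cube.
  y = 3: RHS = 454 is not a perfect cube.
  y = -3: RHS = -464 is not a perfect cube.
Continuing the search up to |y| = 35 finds no solutions either.
No (x, y) in the scanned range satisfies the equation.

No integer solutions with |y| ≤ 35.


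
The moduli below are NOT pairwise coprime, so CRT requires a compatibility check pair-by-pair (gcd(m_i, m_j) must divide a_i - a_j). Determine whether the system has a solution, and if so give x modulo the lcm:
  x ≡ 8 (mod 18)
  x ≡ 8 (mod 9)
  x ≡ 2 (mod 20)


Moduli 18, 9, 20 are not pairwise coprime, so CRT works modulo lcm(m_i) when all pairwise compatibility conditions hold.
Pairwise compatibility: gcd(m_i, m_j) must divide a_i - a_j for every pair.
Merge one congruence at a time:
  Start: x ≡ 8 (mod 18).
  Combine with x ≡ 8 (mod 9): gcd(18, 9) = 9; 8 - 8 = 0, which IS divisible by 9, so compatible.
    Write x = 8 + 18·t and substitute into x ≡ 8 (mod 9): 18·t ≡ 8 − 8 = 0 (mod 9).
    Divide the congruence (and modulus) by g = 9: 2·t ≡ 0 (mod 1).
    Modulo 1 every t works; take t = 0.
    Then x = 8 + 18·0 = 8, valid modulo lcm(18, 9) = 18: x ≡ 8 (mod 18).
  Combine with x ≡ 2 (mod 20): gcd(18, 20) = 2; 2 - 8 = -6, which IS divisible by 2, so compatible.
    Write x = 8 + 18·t and substitute into x ≡ 2 (mod 20): 18·t ≡ 2 − 8 = -6 (mod 20).
    Divide the congruence (and modulus) by g = 2: 9·t ≡ -3 (mod 10).
    Reduce coefficients mod 10: 9·t ≡ 7 (mod 10).
    The inverse of 9 mod 10 is 9 (since 9·9 = 81 = 8·10 + 1), so t ≡ 9·7 = 63 ≡ 3 (mod 10).
    Then x = 8 + 18·3 = 62, valid modulo lcm(18, 20) = 180: x ≡ 62 (mod 180).
Verify: 62 mod 18 = 8, 62 mod 9 = 8, 62 mod 20 = 2.

x ≡ 62 (mod 180).


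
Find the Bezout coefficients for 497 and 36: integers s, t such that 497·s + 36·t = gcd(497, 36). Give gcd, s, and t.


Euclidean algorithm on (497, 36) — divide until remainder is 0:
  497 = 13 · 36 + 29
  36 = 1 · 29 + 7
  29 = 4 · 7 + 1
  7 = 7 · 1 + 0
gcd(497, 36) = 1.
Track Bezout coefficients alongside the remainders: start with r₀ = 497 = a·1 + b·0 (s = 1, t = 0) and r₁ = 36 = a·0 + b·1 (s = 0, t = 1); each new remainder r_{k+1} = r_{k-1} − q_k·r_k inherits s_{k+1} = s_{k-1} − q_k·s_k, t_{k+1} = t_{k-1} − q_k·t_k, so r_k = a·s_k + b·t_k at every step:
  q = 13: r = 29, s = 1 − 13·0 = 1, t = 0 − 13·1 = -13  (check: 497·1 + 36·(-13) = 29)
  q = 1: r = 7, s = 0 − 1·1 = -1, t = 1 − 1·(-13) = 14  (check: 497·(-1) + 36·14 = 7)
  q = 4: r = 1, s = 1 − 4·(-1) = 5, t = -13 − 4·14 = -69  (check: 497·5 + 36·(-69) = 1)
The row with r = 1 (the gcd) gives the Bezout coefficients s = 5, t = -69.
Result: 497 · (5) + 36 · (-69) = 1.

gcd(497, 36) = 1; s = 5, t = -69 (check: 497·5 + 36·(-69) = 1).


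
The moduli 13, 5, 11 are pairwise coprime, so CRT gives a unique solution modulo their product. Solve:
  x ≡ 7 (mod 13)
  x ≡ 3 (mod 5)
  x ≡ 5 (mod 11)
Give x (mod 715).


Moduli 13, 5, 11 are pairwise coprime; by CRT there is a unique solution modulo M = 13 · 5 · 11 = 715.
Solve pairwise, accumulating the modulus:
  Start with x ≡ 7 (mod 13).
  Combine with x ≡ 3 (mod 5): since gcd(13, 5) = 1, we get a unique residue mod 65.
    Write x = 7 + 13·t and substitute into x ≡ 3 (mod 5): 13·t ≡ 3 − 7 = -4 (mod 5).
    Reduce coefficients mod 5: 3·t ≡ 1 (mod 5).
    The inverse of 3 mod 5 is 2 (since 3·2 = 6 = 1·5 + 1), so t ≡ 2·1 = 2 ≡ 2 (mod 5).
    Then x = 7 + 13·2 = 33, valid modulo lcm(13, 5) = 65: x ≡ 33 (mod 65).
  Combine with x ≡ 5 (mod 11): since gcd(65, 11) = 1, we get a unique residue mod 715.
    Write x = 33 + 65·t and substitute into x ≡ 5 (mod 11): 65·t ≡ 5 − 33 = -28 (mod 11).
    Reduce coefficients mod 11: 10·t ≡ 5 (mod 11).
    The inverse of 10 mod 11 is 10 (since 10·10 = 100 = 9·11 + 1), so t ≡ 10·5 = 50 ≡ 6 (mod 11).
    Then x = 33 + 65·6 = 423, valid modulo lcm(65, 11) = 715: x ≡ 423 (mod 715).
Verify: 423 mod 13 = 7 ✓, 423 mod 5 = 3 ✓, 423 mod 11 = 5 ✓.

x ≡ 423 (mod 715).


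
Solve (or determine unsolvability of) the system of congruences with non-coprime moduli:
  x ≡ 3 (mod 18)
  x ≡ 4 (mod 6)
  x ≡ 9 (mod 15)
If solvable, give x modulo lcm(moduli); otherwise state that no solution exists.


Moduli 18, 6, 15 are not pairwise coprime, so CRT works modulo lcm(m_i) when all pairwise compatibility conditions hold.
Pairwise compatibility: gcd(m_i, m_j) must divide a_i - a_j for every pair.
Merge one congruence at a time:
  Start: x ≡ 3 (mod 18).
  Combine with x ≡ 4 (mod 6): gcd(18, 6) = 6, and 4 - 3 = 1 is NOT divisible by 6.
    ⇒ system is inconsistent (no integer solution).

No solution (the system is inconsistent).


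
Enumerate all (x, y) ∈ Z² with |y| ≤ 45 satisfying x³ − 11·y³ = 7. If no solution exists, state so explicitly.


The equation is x³ - 11y³ = 7. For fixed y, x³ = 11·y³ + 7, so a solution requires the RHS to be a perfect cube.
Strategy: iterate y from -45 to 45, compute RHS = 11·y³ + 7, and check whether it is a (positive or negative) perfect cube.
Check small values of y:
  y = 0: RHS = 7 is not a perfect cube.
  y = 1: RHS = 18 is not a perfect cube.
  y = -1: RHS = -4 is not a perfect cube.
  y = 2: RHS = 95 is not a perfect cube.
  y = -2: RHS = -81 is not a perfect cube.
  y = 3: RHS = 304 is not a perfect cube.
  y = -3: RHS = -290 is not a perfect cube.
Continuing the search up to |y| = 45 finds no solutions either.
No (x, y) in the scanned range satisfies the equation.

No integer solutions with |y| ≤ 45.


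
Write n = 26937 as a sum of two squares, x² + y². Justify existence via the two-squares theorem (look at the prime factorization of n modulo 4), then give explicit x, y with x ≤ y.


Step 1: Factor n = 26937 = 3^2 · 41 · 73.
Step 2: Check the mod-4 condition on each prime factor: 3 ≡ 3 (mod 4), exponent 2 (must be even); 41 ≡ 1 (mod 4), exponent 1; 73 ≡ 1 (mod 4), exponent 1.
All primes ≡ 3 (mod 4) appear to even exponent (or don't appear), so by the two-squares theorem n IS expressible as a sum of two squares.
Step 3: Build a representation. Group n = k² · m with k = 3 and m = 41 · 73 = 2993 (a product of primes ≡ 1 (mod 4)); a representation of m scales to one of n via (k·x)² + (k·y)² = k²(x² + y²). Each prime p ≡ 1 (mod 4) is itself a sum of two squares; find a² by testing p − a² for a perfect square:
  41: 41 − 1² = 40, 41 − 2² = 37, 41 − 3² = 32, 41 − 4² = 25 = 5² ⇒ 41 = 4² + 5².
  73: 73 − 1² = 72, 73 − 2² = 69, 73 − 3² = 64 = 8² ⇒ 73 = 3² + 8².
  Combine using the Brahmagupta–Fibonacci identity (a² + b²)(c² + d²) = (ac − bd)² + (ad + bc)² = (ac + bd)² + (ad − bc)²:
  41 · 73 = 2993: from (4² + 5²)(3² + 8²), take (4·3 − 5·8, 4·8 + 5·3) = (12 − 40, 32 + 15) = (-28, 47); dropping signs (only squares matter) gives (28, 47); check 28² + 47² = 784 + 2209 = 2993 ✓.
  Scale by k = 3: (3·28, 3·47) = (84, 141).
Step 4: Order so x ≤ y and verify: 84² + 141² = 7056 + 19881 = 26937 = n. ✓

n = 26937 = 84² + 141² (one valid representation with x ≤ y).


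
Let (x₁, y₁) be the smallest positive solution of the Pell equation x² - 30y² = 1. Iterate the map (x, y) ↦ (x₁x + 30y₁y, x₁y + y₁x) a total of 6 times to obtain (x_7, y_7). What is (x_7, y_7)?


Step 1: Find the fundamental solution (x₁, y₁) of x² - 30y² = 1.
  Expand √30 as a continued fraction. a₀ = ⌊√30⌋ = 5; iterate m_{k+1} = d_k·a_k − m_k, d_{k+1} = (30 − m_{k+1}²)/d_k, a_{k+1} = ⌊(a₀ + m_{k+1})/d_{k+1}⌋ (starting m₀ = 0, d₀ = 1), with convergents p_k = a_k·p_{k-1} + p_{k-2}, q_k = a_k·q_{k-1} + q_{k-2} (p₋₁ = 1, q₋₁ = 0):
  k = 0: a₀ = 5; p₀/q₀ = 5/1; p₀² − 30·q₀² = 25 − 30 = -5.
  k = 1: m = 5, d = 5, a = ⌊(5 + 5)/5⌋ = 2; p/q = (2·5 + 1)/(2·1 + 0) = 11/2; p² − 30·q² = 121 − 120 = 1.
  The first convergent with p² − 30·q² = 1 gives the fundamental solution (x₁, y₁) = (11, 2).
Step 2: Apply the recurrence (x_{n+1}, y_{n+1}) = (x₁x_n + 30y₁y_n, x₁y_n + y₁x_n) repeatedly.
  From (x_1, y_1) = (11, 2): x_2 = 11·11 + 30·2·2 = 241; y_2 = 11·2 + 2·11 = 44.
  From (x_2, y_2) = (241, 44): x_3 = 11·241 + 30·2·44 = 5291; y_3 = 11·44 + 2·241 = 966.
  From (x_3, y_3) = (5291, 966): x_4 = 11·5291 + 30·2·966 = 116161; y_4 = 11·966 + 2·5291 = 21208.
  From (x_4, y_4) = (116161, 21208): x_5 = 11·116161 + 30·2·21208 = 2550251; y_5 = 11·21208 + 2·116161 = 465610.
  From (x_5, y_5) = (2550251, 465610): x_6 = 11·2550251 + 30·2·465610 = 55989361; y_6 = 11·465610 + 2·2550251 = 10222212.
  From (x_6, y_6) = (55989361, 10222212): x_7 = 11·55989361 + 30·2·10222212 = 1229215691; y_7 = 11·10222212 + 2·55989361 = 224423054.
Step 3: Verify x_7² - 30·y_7² = 1510971215000607481 - 1510971215000607480 = 1 (should be 1). ✓

(x_1, y_1) = (11, 2); (x_7, y_7) = (1229215691, 224423054).


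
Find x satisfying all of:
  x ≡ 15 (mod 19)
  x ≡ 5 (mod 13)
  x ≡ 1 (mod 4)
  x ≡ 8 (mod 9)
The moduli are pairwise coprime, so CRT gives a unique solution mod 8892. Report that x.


Product of moduli M = 19 · 13 · 4 · 9 = 8892.
Merge one congruence at a time:
  Start: x ≡ 15 (mod 19).
  Combine with x ≡ 5 (mod 13); new modulus lcm = 247.
    Write x = 15 + 19·t and substitute into x ≡ 5 (mod 13): 19·t ≡ 5 − 15 = -10 (mod 13).
    Reduce coefficients mod 13: 6·t ≡ 3 (mod 13).
    The inverse of 6 mod 13 is 11 (since 6·11 = 66 = 5·13 + 1), so t ≡ 11·3 = 33 ≡ 7 (mod 13).
    Then x = 15 + 19·7 = 148, valid modulo lcm(19, 13) = 247: x ≡ 148 (mod 247).
  Combine with x ≡ 1 (mod 4); new modulus lcm = 988.
    Write x = 148 + 247·t and substitute into x ≡ 1 (mod 4): 247·t ≡ 1 − 148 = -147 (mod 4).
    Reduce coefficients mod 4: 3·t ≡ 1 (mod 4).
    The inverse of 3 mod 4 is 3 (since 3·3 = 9 = 2·4 + 1), so t ≡ 3·1 = 3 ≡ 3 (mod 4).
    Then x = 148 + 247·3 = 889, valid modulo lcm(247, 4) = 988: x ≡ 889 (mod 988).
  Combine with x ≡ 8 (mod 9); new modulus lcm = 8892.
    Write x = 889 + 988·t and substitute into x ≡ 8 (mod 9): 988·t ≡ 8 − 889 = -881 (mod 9).
    Reduce coefficients mod 9: 7·t ≡ 1 (mod 9).
    The inverse of 7 mod 9 is 4 (since 7·4 = 28 = 3·9 + 1), so t ≡ 4·1 = 4 ≡ 4 (mod 9).
    Then x = 889 + 988·4 = 4841, valid modulo lcm(988, 9) = 8892: x ≡ 4841 (mod 8892).
Verify against each original: 4841 mod 19 = 15, 4841 mod 13 = 5, 4841 mod 4 = 1, 4841 mod 9 = 8.

x ≡ 4841 (mod 8892).


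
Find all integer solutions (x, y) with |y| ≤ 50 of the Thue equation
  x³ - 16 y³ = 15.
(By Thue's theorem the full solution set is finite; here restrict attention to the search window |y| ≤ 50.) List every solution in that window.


The equation is x³ - 16y³ = 15. For fixed y, x³ = 16·y³ + 15, so a solution requires the RHS to be a perfect cube.
Strategy: iterate y from -50 to 50, compute RHS = 16·y³ + 15, and check whether it is a (positive or negative) perfect cube.
Check small values of y:
  y = 0: RHS = 15 is not a perfect cube.
  y = 1: RHS = 31 is not a perfect cube.
  y = -1: RHS = -1 = (-1)³ ⇒ x = -1 works.
  y = 2: RHS = 143 is not a perfect cube.
  y = -2: RHS = -113 is not a perfect cube.
  y = 3: RHS = 447 is not a perfect cube.
  y = -3: RHS = -417 is not a perfect cube.
Continuing the search up to |y| = 50 finds no further solutions beyond those listed.
Collected solutions: (-1, -1).

Solutions (with |y| ≤ 50): (-1, -1).


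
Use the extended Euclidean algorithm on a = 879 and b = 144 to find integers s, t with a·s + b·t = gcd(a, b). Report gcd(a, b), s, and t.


Euclidean algorithm on (879, 144) — divide until remainder is 0:
  879 = 6 · 144 + 15
  144 = 9 · 15 + 9
  15 = 1 · 9 + 6
  9 = 1 · 6 + 3
  6 = 2 · 3 + 0
gcd(879, 144) = 3.
Track Bezout coefficients alongside the remainders: start with r₀ = 879 = a·1 + b·0 (s = 1, t = 0) and r₁ = 144 = a·0 + b·1 (s = 0, t = 1); each new remainder r_{k+1} = r_{k-1} − q_k·r_k inherits s_{k+1} = s_{k-1} − q_k·s_k, t_{k+1} = t_{k-1} − q_k·t_k, so r_k = a·s_k + b·t_k at every step:
  q = 6: r = 15, s = 1 − 6·0 = 1, t = 0 − 6·1 = -6  (check: 879·1 + 144·(-6) = 15)
  q = 9: r = 9, s = 0 − 9·1 = -9, t = 1 − 9·(-6) = 55  (check: 879·(-9) + 144·55 = 9)
  q = 1: r = 6, s = 1 − 1·(-9) = 10, t = -6 − 1·55 = -61  (check: 879·10 + 144·(-61) = 6)
  q = 1: r = 3, s = -9 − 1·10 = -19, t = 55 − 1·(-61) = 116  (check: 879·(-19) + 144·116 = 3)
The row with r = 3 (the gcd) gives the Bezout coefficients s = -19, t = 116.
Result: 879 · (-19) + 144 · (116) = 3.

gcd(879, 144) = 3; s = -19, t = 116 (check: 879·(-19) + 144·116 = 3).


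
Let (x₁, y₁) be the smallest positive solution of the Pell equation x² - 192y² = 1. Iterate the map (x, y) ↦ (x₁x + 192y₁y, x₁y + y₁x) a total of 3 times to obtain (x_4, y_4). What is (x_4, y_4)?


Step 1: Find the fundamental solution (x₁, y₁) of x² - 192y² = 1.
  Expand √192 as a continued fraction. a₀ = ⌊√192⌋ = 13; iterate m_{k+1} = d_k·a_k − m_k, d_{k+1} = (192 − m_{k+1}²)/d_k, a_{k+1} = ⌊(a₀ + m_{k+1})/d_{k+1}⌋ (starting m₀ = 0, d₀ = 1), with convergents p_k = a_k·p_{k-1} + p_{k-2}, q_k = a_k·q_{k-1} + q_{k-2} (p₋₁ = 1, q₋₁ = 0):
  k = 0: a₀ = 13; p₀/q₀ = 13/1; p₀² − 192·q₀² = 169 − 192 = -23.
  k = 1: m = 13, d = 23, a = ⌊(13 + 13)/23⌋ = 1; p/q = (1·13 + 1)/(1·1 + 0) = 14/1; p² − 192·q² = 196 − 192 = 4.
  k = 2: m = 10, d = 4, a = ⌊(13 + 10)/4⌋ = 5; p/q = (5·14 + 13)/(5·1 + 1) = 83/6; p² − 192·q² = 6889 − 6912 = -23.
  k = 3: m = 10, d = 23, a = ⌊(13 + 10)/23⌋ = 1; p/q = (1·83 + 14)/(1·6 + 1) = 97/7; p² − 192·q² = 9409 − 9408 = 1.
  The first convergent with p² − 192·q² = 1 gives the fundamental solution (x₁, y₁) = (97, 7).
Step 2: Apply the recurrence (x_{n+1}, y_{n+1}) = (x₁x_n + 192y₁y_n, x₁y_n + y₁x_n) repeatedly.
  From (x_1, y_1) = (97, 7): x_2 = 97·97 + 192·7·7 = 18817; y_2 = 97·7 + 7·97 = 1358.
  From (x_2, y_2) = (18817, 1358): x_3 = 97·18817 + 192·7·1358 = 3650401; y_3 = 97·1358 + 7·18817 = 263445.
  From (x_3, y_3) = (3650401, 263445): x_4 = 97·3650401 + 192·7·263445 = 708158977; y_4 = 97·263445 + 7·3650401 = 51106972.
Step 3: Verify x_4² - 192·y_4² = 501489136705686529 - 501489136705686528 = 1 (should be 1). ✓

(x_1, y_1) = (97, 7); (x_4, y_4) = (708158977, 51106972).


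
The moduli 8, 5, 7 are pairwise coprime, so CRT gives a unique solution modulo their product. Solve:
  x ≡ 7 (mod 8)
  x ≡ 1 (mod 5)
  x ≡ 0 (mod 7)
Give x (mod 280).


Moduli 8, 5, 7 are pairwise coprime; by CRT there is a unique solution modulo M = 8 · 5 · 7 = 280.
Solve pairwise, accumulating the modulus:
  Start with x ≡ 7 (mod 8).
  Combine with x ≡ 1 (mod 5): since gcd(8, 5) = 1, we get a unique residue mod 40.
    Write x = 7 + 8·t and substitute into x ≡ 1 (mod 5): 8·t ≡ 1 − 7 = -6 (mod 5).
    Reduce coefficients mod 5: 3·t ≡ 4 (mod 5).
    The inverse of 3 mod 5 is 2 (since 3·2 = 6 = 1·5 + 1), so t ≡ 2·4 = 8 ≡ 3 (mod 5).
    Then x = 7 + 8·3 = 31, valid modulo lcm(8, 5) = 40: x ≡ 31 (mod 40).
  Combine with x ≡ 0 (mod 7): since gcd(40, 7) = 1, we get a unique residue mod 280.
    Write x = 31 + 40·t and substitute into x ≡ 0 (mod 7): 40·t ≡ 0 − 31 = -31 (mod 7).
    Reduce coefficients mod 7: 5·t ≡ 4 (mod 7).
    The inverse of 5 mod 7 is 3 (since 5·3 = 15 = 2·7 + 1), so t ≡ 3·4 = 12 ≡ 5 (mod 7).
    Then x = 31 + 40·5 = 231, valid modulo lcm(40, 7) = 280: x ≡ 231 (mod 280).
Verify: 231 mod 8 = 7 ✓, 231 mod 5 = 1 ✓, 231 mod 7 = 0 ✓.

x ≡ 231 (mod 280).


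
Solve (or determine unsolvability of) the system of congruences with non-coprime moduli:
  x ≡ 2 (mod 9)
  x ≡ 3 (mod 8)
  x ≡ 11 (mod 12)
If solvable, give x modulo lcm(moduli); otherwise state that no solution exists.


Moduli 9, 8, 12 are not pairwise coprime, so CRT works modulo lcm(m_i) when all pairwise compatibility conditions hold.
Pairwise compatibility: gcd(m_i, m_j) must divide a_i - a_j for every pair.
Merge one congruence at a time:
  Start: x ≡ 2 (mod 9).
  Combine with x ≡ 3 (mod 8): gcd(9, 8) = 1; 3 - 2 = 1, which IS divisible by 1, so compatible.
    Write x = 2 + 9·t and substitute into x ≡ 3 (mod 8): 9·t ≡ 3 − 2 = 1 (mod 8).
    Reduce coefficients mod 8: 1·t ≡ 1 (mod 8).
    So t ≡ 1 (mod 8).
    Then x = 2 + 9·1 = 11, valid modulo lcm(9, 8) = 72: x ≡ 11 (mod 72).
  Combine with x ≡ 11 (mod 12): gcd(72, 12) = 12; 11 - 11 = 0, which IS divisible by 12, so compatible.
    Write x = 11 + 72·t and substitute into x ≡ 11 (mod 12): 72·t ≡ 11 − 11 = 0 (mod 12).
    Divide the congruence (and modulus) by g = 12: 6·t ≡ 0 (mod 1).
    Modulo 1 every t works; take t = 0.
    Then x = 11 + 72·0 = 11, valid modulo lcm(72, 12) = 72: x ≡ 11 (mod 72).
Verify: 11 mod 9 = 2, 11 mod 8 = 3, 11 mod 12 = 11.

x ≡ 11 (mod 72).


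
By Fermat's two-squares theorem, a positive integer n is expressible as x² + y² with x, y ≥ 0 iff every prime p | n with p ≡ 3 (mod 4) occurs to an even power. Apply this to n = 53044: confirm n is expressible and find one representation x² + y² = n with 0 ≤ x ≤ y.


Step 1: Factor n = 53044 = 2^2 · 89 · 149.
Step 2: Check the mod-4 condition on each prime factor: 2 = 2 (special); 89 ≡ 1 (mod 4), exponent 1; 149 ≡ 1 (mod 4), exponent 1.
All primes ≡ 3 (mod 4) appear to even exponent (or don't appear), so by the two-squares theorem n IS expressible as a sum of two squares.
Step 3: Build a representation. Group n = k² · m with k = 2 and m = 89 · 149 = 13261 (a product of primes ≡ 1 (mod 4)); a representation of m scales to one of n via (k·x)² + (k·y)² = k²(x² + y²). Each prime p ≡ 1 (mod 4) is itself a sum of two squares; find a² by testing p − a² for a perfect square:
  89: 89 − 1² = 88, 89 − 2² = 85, 89 − 3² = 80, 89 − 4² = 73, 89 − 5² = 64 = 8² ⇒ 89 = 5² + 8².
  149: 149 − 1² = 148, 149 − 2² = 145, 149 − 3² = 140, 149 − 4² = 133, 149 − 5² = 124, 149 − 6² = 113, 149 − 7² = 100 = 10² ⇒ 149 = 7² + 10².
  Combine using the Brahmagupta–Fibonacci identity (a² + b²)(c² + d²) = (ac − bd)² + (ad + bc)² = (ac + bd)² + (ad − bc)²:
  89 · 149 = 13261: from (5² + 8²)(7² + 10²), take (5·7 − 8·10, 5·10 + 8·7) = (35 − 80, 50 + 56) = (-45, 106); dropping signs (only squares matter) gives (45, 106); check 45² + 106² = 2025 + 11236 = 13261 ✓.
  Scale by k = 2: (2·45, 2·106) = (90, 212).
Step 4: Order so x ≤ y and verify: 90² + 212² = 8100 + 44944 = 53044 = n. ✓

n = 53044 = 90² + 212² (one valid representation with x ≤ y).


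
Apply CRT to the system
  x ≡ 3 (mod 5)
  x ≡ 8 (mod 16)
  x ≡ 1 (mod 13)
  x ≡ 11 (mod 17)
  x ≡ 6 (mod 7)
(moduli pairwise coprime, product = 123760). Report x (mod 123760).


Product of moduli M = 5 · 16 · 13 · 17 · 7 = 123760.
Merge one congruence at a time:
  Start: x ≡ 3 (mod 5).
  Combine with x ≡ 8 (mod 16); new modulus lcm = 80.
    Write x = 3 + 5·t and substitute into x ≡ 8 (mod 16): 5·t ≡ 8 − 3 = 5 (mod 16).
    The inverse of 5 mod 16 is 13 (since 5·13 = 65 = 4·16 + 1), so t ≡ 13·5 = 65 ≡ 1 (mod 16).
    Then x = 3 + 5·1 = 8, valid modulo lcm(5, 16) = 80: x ≡ 8 (mod 80).
  Combine with x ≡ 1 (mod 13); new modulus lcm = 1040.
    Write x = 8 + 80·t and substitute into x ≡ 1 (mod 13): 80·t ≡ 1 − 8 = -7 (mod 13).
    Reduce coefficients mod 13: 2·t ≡ 6 (mod 13).
    The inverse of 2 mod 13 is 7 (since 2·7 = 14 = 1·13 + 1), so t ≡ 7·6 = 42 ≡ 3 (mod 13).
    Then x = 8 + 80·3 = 248, valid modulo lcm(80, 13) = 1040: x ≡ 248 (mod 1040).
  Combine with x ≡ 11 (mod 17); new modulus lcm = 17680.
    Write x = 248 + 1040·t and substitute into x ≡ 11 (mod 17): 1040·t ≡ 11 − 248 = -237 (mod 17).
    Reduce coefficients mod 17: 3·t ≡ 1 (mod 17).
    The inverse of 3 mod 17 is 6 (since 3·6 = 18 = 1·17 + 1), so t ≡ 6·1 = 6 ≡ 6 (mod 17).
    Then x = 248 + 1040·6 = 6488, valid modulo lcm(1040, 17) = 17680: x ≡ 6488 (mod 17680).
  Combine with x ≡ 6 (mod 7); new modulus lcm = 123760.
    Write x = 6488 + 17680·t and substitute into x ≡ 6 (mod 7): 17680·t ≡ 6 − 6488 = -6482 (mod 7).
    Reduce coefficients mod 7: 5·t ≡ 0 (mod 7).
    The inverse of 5 mod 7 is 3 (since 5·3 = 15 = 2·7 + 1), so t ≡ 3·0 = 0 ≡ 0 (mod 7).
    Then x = 6488 + 17680·0 = 6488, valid modulo lcm(17680, 7) = 123760: x ≡ 6488 (mod 123760).
Verify against each original: 6488 mod 5 = 3, 6488 mod 16 = 8, 6488 mod 13 = 1, 6488 mod 17 = 11, 6488 mod 7 = 6.

x ≡ 6488 (mod 123760).


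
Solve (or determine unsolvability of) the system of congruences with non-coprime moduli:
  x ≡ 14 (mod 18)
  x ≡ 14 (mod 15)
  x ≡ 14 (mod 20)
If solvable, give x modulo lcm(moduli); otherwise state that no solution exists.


Moduli 18, 15, 20 are not pairwise coprime, so CRT works modulo lcm(m_i) when all pairwise compatibility conditions hold.
Pairwise compatibility: gcd(m_i, m_j) must divide a_i - a_j for every pair.
Merge one congruence at a time:
  Start: x ≡ 14 (mod 18).
  Combine with x ≡ 14 (mod 15): gcd(18, 15) = 3; 14 - 14 = 0, which IS divisible by 3, so compatible.
    Write x = 14 + 18·t and substitute into x ≡ 14 (mod 15): 18·t ≡ 14 − 14 = 0 (mod 15).
    Divide the congruence (and modulus) by g = 3: 6·t ≡ 0 (mod 5).
    Reduce coefficients mod 5: 1·t ≡ 0 (mod 5).
    So t ≡ 0 (mod 5).
    Then x = 14 + 18·0 = 14, valid modulo lcm(18, 15) = 90: x ≡ 14 (mod 90).
  Combine with x ≡ 14 (mod 20): gcd(90, 20) = 10; 14 - 14 = 0, which IS divisible by 10, so compatible.
    Write x = 14 + 90·t and substitute into x ≡ 14 (mod 20): 90·t ≡ 14 − 14 = 0 (mod 20).
    Divide the congruence (and modulus) by g = 10: 9·t ≡ 0 (mod 2).
    Reduce coefficients mod 2: 1·t ≡ 0 (mod 2).
    So t ≡ 0 (mod 2).
    Then x = 14 + 90·0 = 14, valid modulo lcm(90, 20) = 180: x ≡ 14 (mod 180).
Verify: 14 mod 18 = 14, 14 mod 15 = 14, 14 mod 20 = 14.

x ≡ 14 (mod 180).


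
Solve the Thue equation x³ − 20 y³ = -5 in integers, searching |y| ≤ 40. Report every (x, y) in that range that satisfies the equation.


The equation is x³ - 20y³ = -5. For fixed y, x³ = 20·y³ − 5, so a solution requires the RHS to be a perfect cube.
Strategy: iterate y from -40 to 40, compute RHS = 20·y³ − 5, and check whether it is a (positive or negative) perfect cube.
Check small values of y:
  y = 0: RHS = -5 is not a perfect cube.
  y = 1: RHS = 15 is not a perfect cube.
  y = -1: RHS = -25 is not a perfect cube.
  y = 2: RHS = 155 is not a perfect cube.
  y = -2: RHS = -165 is not a perfect cube.
  y = 3: RHS = 535 is not a perfect cube.
  y = -3: RHS = -545 is not a perfect cube.
Continuing the search up to |y| = 40 finds no solutions either.
No (x, y) in the scanned range satisfies the equation.

No integer solutions with |y| ≤ 40.


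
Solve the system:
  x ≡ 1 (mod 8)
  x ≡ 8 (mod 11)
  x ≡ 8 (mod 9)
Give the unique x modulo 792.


Moduli 8, 11, 9 are pairwise coprime; by CRT there is a unique solution modulo M = 8 · 11 · 9 = 792.
Solve pairwise, accumulating the modulus:
  Start with x ≡ 1 (mod 8).
  Combine with x ≡ 8 (mod 11): since gcd(8, 11) = 1, we get a unique residue mod 88.
    Write x = 1 + 8·t and substitute into x ≡ 8 (mod 11): 8·t ≡ 8 − 1 = 7 (mod 11).
    The inverse of 8 mod 11 is 7 (since 8·7 = 56 = 5·11 + 1), so t ≡ 7·7 = 49 ≡ 5 (mod 11).
    Then x = 1 + 8·5 = 41, valid modulo lcm(8, 11) = 88: x ≡ 41 (mod 88).
  Combine with x ≡ 8 (mod 9): since gcd(88, 9) = 1, we get a unique residue mod 792.
    Write x = 41 + 88·t and substitute into x ≡ 8 (mod 9): 88·t ≡ 8 − 41 = -33 (mod 9).
    Reduce coefficients mod 9: 7·t ≡ 3 (mod 9).
    The inverse of 7 mod 9 is 4 (since 7·4 = 28 = 3·9 + 1), so t ≡ 4·3 = 12 ≡ 3 (mod 9).
    Then x = 41 + 88·3 = 305, valid modulo lcm(88, 9) = 792: x ≡ 305 (mod 792).
Verify: 305 mod 8 = 1 ✓, 305 mod 11 = 8 ✓, 305 mod 9 = 8 ✓.

x ≡ 305 (mod 792).


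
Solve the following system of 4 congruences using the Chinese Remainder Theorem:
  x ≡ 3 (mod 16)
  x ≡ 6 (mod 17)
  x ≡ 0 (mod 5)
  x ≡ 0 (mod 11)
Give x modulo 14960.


Product of moduli M = 16 · 17 · 5 · 11 = 14960.
Merge one congruence at a time:
  Start: x ≡ 3 (mod 16).
  Combine with x ≡ 6 (mod 17); new modulus lcm = 272.
    Write x = 3 + 16·t and substitute into x ≡ 6 (mod 17): 16·t ≡ 6 − 3 = 3 (mod 17).
    The inverse of 16 mod 17 is 16 (since 16·16 = 256 = 15·17 + 1), so t ≡ 16·3 = 48 ≡ 14 (mod 17).
    Then x = 3 + 16·14 = 227, valid modulo lcm(16, 17) = 272: x ≡ 227 (mod 272).
  Combine with x ≡ 0 (mod 5); new modulus lcm = 1360.
    Write x = 227 + 272·t and substitute into x ≡ 0 (mod 5): 272·t ≡ 0 − 227 = -227 (mod 5).
    Reduce coefficients mod 5: 2·t ≡ 3 (mod 5).
    The inverse of 2 mod 5 is 3 (since 2·3 = 6 = 1·5 + 1), so t ≡ 3·3 = 9 ≡ 4 (mod 5).
    Then x = 227 + 272·4 = 1315, valid modulo lcm(272, 5) = 1360: x ≡ 1315 (mod 1360).
  Combine with x ≡ 0 (mod 11); new modulus lcm = 14960.
    Write x = 1315 + 1360·t and substitute into x ≡ 0 (mod 11): 1360·t ≡ 0 − 1315 = -1315 (mod 11).
    Reduce coefficients mod 11: 7·t ≡ 5 (mod 11).
    The inverse of 7 mod 11 is 8 (since 7·8 = 56 = 5·11 + 1), so t ≡ 8·5 = 40 ≡ 7 (mod 11).
    Then x = 1315 + 1360·7 = 10835, valid modulo lcm(1360, 11) = 14960: x ≡ 10835 (mod 14960).
Verify against each original: 10835 mod 16 = 3, 10835 mod 17 = 6, 10835 mod 5 = 0, 10835 mod 11 = 0.

x ≡ 10835 (mod 14960).


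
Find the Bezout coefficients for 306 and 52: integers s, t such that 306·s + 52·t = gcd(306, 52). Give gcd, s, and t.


Euclidean algorithm on (306, 52) — divide until remainder is 0:
  306 = 5 · 52 + 46
  52 = 1 · 46 + 6
  46 = 7 · 6 + 4
  6 = 1 · 4 + 2
  4 = 2 · 2 + 0
gcd(306, 52) = 2.
Track Bezout coefficients alongside the remainders: start with r₀ = 306 = a·1 + b·0 (s = 1, t = 0) and r₁ = 52 = a·0 + b·1 (s = 0, t = 1); each new remainder r_{k+1} = r_{k-1} − q_k·r_k inherits s_{k+1} = s_{k-1} − q_k·s_k, t_{k+1} = t_{k-1} − q_k·t_k, so r_k = a·s_k + b·t_k at every step:
  q = 5: r = 46, s = 1 − 5·0 = 1, t = 0 − 5·1 = -5  (check: 306·1 + 52·(-5) = 46)
  q = 1: r = 6, s = 0 − 1·1 = -1, t = 1 − 1·(-5) = 6  (check: 306·(-1) + 52·6 = 6)
  q = 7: r = 4, s = 1 − 7·(-1) = 8, t = -5 − 7·6 = -47  (check: 306·8 + 52·(-47) = 4)
  q = 1: r = 2, s = -1 − 1·8 = -9, t = 6 − 1·(-47) = 53  (check: 306·(-9) + 52·53 = 2)
The row with r = 2 (the gcd) gives the Bezout coefficients s = -9, t = 53.
Result: 306 · (-9) + 52 · (53) = 2.

gcd(306, 52) = 2; s = -9, t = 53 (check: 306·(-9) + 52·53 = 2).


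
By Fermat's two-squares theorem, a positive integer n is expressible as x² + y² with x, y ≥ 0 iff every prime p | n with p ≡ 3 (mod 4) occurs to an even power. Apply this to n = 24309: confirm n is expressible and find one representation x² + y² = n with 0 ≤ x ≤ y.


Step 1: Factor n = 24309 = 3^2 · 37 · 73.
Step 2: Check the mod-4 condition on each prime factor: 3 ≡ 3 (mod 4), exponent 2 (must be even); 37 ≡ 1 (mod 4), exponent 1; 73 ≡ 1 (mod 4), exponent 1.
All primes ≡ 3 (mod 4) appear to even exponent (or don't appear), so by the two-squares theorem n IS expressible as a sum of two squares.
Step 3: Build a representation. Group n = k² · m with k = 3 and m = 37 · 73 = 2701 (a product of primes ≡ 1 (mod 4)); a representation of m scales to one of n via (k·x)² + (k·y)² = k²(x² + y²). Each prime p ≡ 1 (mod 4) is itself a sum of two squares; find a² by testing p − a² for a perfect square:
  37: 37 − 1² = 36 = 6² ⇒ 37 = 1² + 6².
  73: 73 − 1² = 72, 73 − 2² = 69, 73 − 3² = 64 = 8² ⇒ 73 = 3² + 8².
  Combine using the Brahmagupta–Fibonacci identity (a² + b²)(c² + d²) = (ac − bd)² + (ad + bc)² = (ac + bd)² + (ad − bc)²:
  37 · 73 = 2701: from (1² + 6²)(3² + 8²), take (1·3 − 6·8, 1·8 + 6·3) = (3 − 48, 8 + 18) = (-45, 26); dropping signs (only squares matter) gives (45, 26); check 45² + 26² = 2025 + 676 = 2701 ✓.
  Scale by k = 3: (3·45, 3·26) = (135, 78).
Step 4: Order so x ≤ y and verify: 78² + 135² = 6084 + 18225 = 24309 = n. ✓

n = 24309 = 78² + 135² (one valid representation with x ≤ y).


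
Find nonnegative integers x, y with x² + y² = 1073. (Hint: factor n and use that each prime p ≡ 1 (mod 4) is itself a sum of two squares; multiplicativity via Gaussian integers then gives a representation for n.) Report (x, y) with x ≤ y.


Step 1: Factor n = 1073 = 29 · 37.
Step 2: Check the mod-4 condition on each prime factor: 29 ≡ 1 (mod 4), exponent 1; 37 ≡ 1 (mod 4), exponent 1.
All primes ≡ 3 (mod 4) appear to even exponent (or don't appear), so by the two-squares theorem n IS expressible as a sum of two squares.
Step 3: Build a representation. Here n = 29 · 37 is a product of primes ≡ 1 (mod 4). Each prime p ≡ 1 (mod 4) is itself a sum of two squares; find a² by testing p − a² for a perfect square:
  29: 29 − 1² = 28, 29 − 2² = 25 = 5² ⇒ 29 = 2² + 5².
  37: 37 − 1² = 36 = 6² ⇒ 37 = 1² + 6².
  Combine using the Brahmagupta–Fibonacci identity (a² + b²)(c² + d²) = (ac − bd)² + (ad + bc)² = (ac + bd)² + (ad − bc)²:
  29 · 37 = 1073: from (2² + 5²)(1² + 6²), take (2·1 − 5·6, 2·6 + 5·1) = (2 − 30, 12 + 5) = (-28, 17); dropping signs (only squares matter) gives (28, 17); check 28² + 17² = 784 + 289 = 1073 ✓.
Step 4: Order so x ≤ y and verify: 17² + 28² = 289 + 784 = 1073 = n. ✓

n = 1073 = 17² + 28² (one valid representation with x ≤ y).


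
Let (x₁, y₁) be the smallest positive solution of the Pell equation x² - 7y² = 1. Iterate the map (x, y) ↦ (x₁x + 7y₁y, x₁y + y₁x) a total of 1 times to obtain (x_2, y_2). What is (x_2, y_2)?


Step 1: Find the fundamental solution (x₁, y₁) of x² - 7y² = 1.
  Expand √7 as a continued fraction. a₀ = ⌊√7⌋ = 2; iterate m_{k+1} = d_k·a_k − m_k, d_{k+1} = (7 − m_{k+1}²)/d_k, a_{k+1} = ⌊(a₀ + m_{k+1})/d_{k+1}⌋ (starting m₀ = 0, d₀ = 1), with convergents p_k = a_k·p_{k-1} + p_{k-2}, q_k = a_k·q_{k-1} + q_{k-2} (p₋₁ = 1, q₋₁ = 0):
  k = 0: a₀ = 2; p₀/q₀ = 2/1; p₀² − 7·q₀² = 4 − 7 = -3.
  k = 1: m = 2, d = 3, a = ⌊(2 + 2)/3⌋ = 1; p/q = (1·2 + 1)/(1·1 + 0) = 3/1; p² − 7·q² = 9 − 7 = 2.
  k = 2: m = 1, d = 2, a = ⌊(2 + 1)/2⌋ = 1; p/q = (1·3 + 2)/(1·1 + 1) = 5/2; p² − 7·q² = 25 − 28 = -3.
  k = 3: m = 1, d = 3, a = ⌊(2 + 1)/3⌋ = 1; p/q = (1·5 + 3)/(1·2 + 1) = 8/3; p² − 7·q² = 64 − 63 = 1.
  The first convergent with p² − 7·q² = 1 gives the fundamental solution (x₁, y₁) = (8, 3).
Step 2: Apply the recurrence (x_{n+1}, y_{n+1}) = (x₁x_n + 7y₁y_n, x₁y_n + y₁x_n) repeatedly.
  From (x_1, y_1) = (8, 3): x_2 = 8·8 + 7·3·3 = 127; y_2 = 8·3 + 3·8 = 48.
Step 3: Verify x_2² - 7·y_2² = 16129 - 16128 = 1 (should be 1). ✓

(x_1, y_1) = (8, 3); (x_2, y_2) = (127, 48).


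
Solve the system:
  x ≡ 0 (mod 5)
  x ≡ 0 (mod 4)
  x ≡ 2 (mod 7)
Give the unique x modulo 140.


Moduli 5, 4, 7 are pairwise coprime; by CRT there is a unique solution modulo M = 5 · 4 · 7 = 140.
Solve pairwise, accumulating the modulus:
  Start with x ≡ 0 (mod 5).
  Combine with x ≡ 0 (mod 4): since gcd(5, 4) = 1, we get a unique residue mod 20.
    Write x = 0 + 5·t and substitute into x ≡ 0 (mod 4): 5·t ≡ 0 − 0 = 0 (mod 4).
    Reduce coefficients mod 4: 1·t ≡ 0 (mod 4).
    So t ≡ 0 (mod 4).
    Then x = 0 + 5·0 = 0, valid modulo lcm(5, 4) = 20: x ≡ 0 (mod 20).
  Combine with x ≡ 2 (mod 7): since gcd(20, 7) = 1, we get a unique residue mod 140.
    Write x = 0 + 20·t and substitute into x ≡ 2 (mod 7): 20·t ≡ 2 − 0 = 2 (mod 7).
    Reduce coefficients mod 7: 6·t ≡ 2 (mod 7).
    The inverse of 6 mod 7 is 6 (since 6·6 = 36 = 5·7 + 1), so t ≡ 6·2 = 12 ≡ 5 (mod 7).
    Then x = 0 + 20·5 = 100, valid modulo lcm(20, 7) = 140: x ≡ 100 (mod 140).
Verify: 100 mod 5 = 0 ✓, 100 mod 4 = 0 ✓, 100 mod 7 = 2 ✓.

x ≡ 100 (mod 140).


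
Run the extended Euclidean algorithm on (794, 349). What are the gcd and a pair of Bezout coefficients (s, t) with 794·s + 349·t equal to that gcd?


Euclidean algorithm on (794, 349) — divide until remainder is 0:
  794 = 2 · 349 + 96
  349 = 3 · 96 + 61
  96 = 1 · 61 + 35
  61 = 1 · 35 + 26
  35 = 1 · 26 + 9
  26 = 2 · 9 + 8
  9 = 1 · 8 + 1
  8 = 8 · 1 + 0
gcd(794, 349) = 1.
Track Bezout coefficients alongside the remainders: start with r₀ = 794 = a·1 + b·0 (s = 1, t = 0) and r₁ = 349 = a·0 + b·1 (s = 0, t = 1); each new remainder r_{k+1} = r_{k-1} − q_k·r_k inherits s_{k+1} = s_{k-1} − q_k·s_k, t_{k+1} = t_{k-1} − q_k·t_k, so r_k = a·s_k + b·t_k at every step:
  q = 2: r = 96, s = 1 − 2·0 = 1, t = 0 − 2·1 = -2  (check: 794·1 + 349·(-2) = 96)
  q = 3: r = 61, s = 0 − 3·1 = -3, t = 1 − 3·(-2) = 7  (check: 794·(-3) + 349·7 = 61)
  q = 1: r = 35, s = 1 − 1·(-3) = 4, t = -2 − 1·7 = -9  (check: 794·4 + 349·(-9) = 35)
  q = 1: r = 26, s = -3 − 1·4 = -7, t = 7 − 1·(-9) = 16  (check: 794·(-7) + 349·16 = 26)
  q = 1: r = 9, s = 4 − 1·(-7) = 11, t = -9 − 1·16 = -25  (check: 794·11 + 349·(-25) = 9)
  q = 2: r = 8, s = -7 − 2·11 = -29, t = 16 − 2·(-25) = 66  (check: 794·(-29) + 349·66 = 8)
  q = 1: r = 1, s = 11 − 1·(-29) = 40, t = -25 − 1·66 = -91  (check: 794·40 + 349·(-91) = 1)
The row with r = 1 (the gcd) gives the Bezout coefficients s = 40, t = -91.
Result: 794 · (40) + 349 · (-91) = 1.

gcd(794, 349) = 1; s = 40, t = -91 (check: 794·40 + 349·(-91) = 1).


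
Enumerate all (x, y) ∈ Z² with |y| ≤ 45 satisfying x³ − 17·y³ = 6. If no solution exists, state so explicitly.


The equation is x³ - 17y³ = 6. For fixed y, x³ = 17·y³ + 6, so a solution requires the RHS to be a perfect cube.
Strategy: iterate y from -45 to 45, compute RHS = 17·y³ + 6, and check whether it is a (positive or negative) perfect cube.
Check small values of y:
  y = 0: RHS = 6 is not a perfect cube.
  y = 1: RHS = 23 is not a perfect cube.
  y = -1: RHS = -11 is not a perfect cube.
  y = 2: RHS = 142 is not a perfect cube.
  y = -2: RHS = -130 is not a perfect cube.
  y = 3: RHS = 465 is not a perfect cube.
  y = -3: RHS = -453 is not a perfect cube.
Continuing the search up to |y| = 45 finds no solutions either.
No (x, y) in the scanned range satisfies the equation.

No integer solutions with |y| ≤ 45.


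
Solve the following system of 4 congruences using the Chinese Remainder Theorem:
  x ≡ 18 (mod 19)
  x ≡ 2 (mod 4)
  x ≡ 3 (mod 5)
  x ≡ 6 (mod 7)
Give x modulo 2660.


Product of moduli M = 19 · 4 · 5 · 7 = 2660.
Merge one congruence at a time:
  Start: x ≡ 18 (mod 19).
  Combine with x ≡ 2 (mod 4); new modulus lcm = 76.
    Write x = 18 + 19·t and substitute into x ≡ 2 (mod 4): 19·t ≡ 2 − 18 = -16 (mod 4).
    Reduce coefficients mod 4: 3·t ≡ 0 (mod 4).
    The inverse of 3 mod 4 is 3 (since 3·3 = 9 = 2·4 + 1), so t ≡ 3·0 = 0 ≡ 0 (mod 4).
    Then x = 18 + 19·0 = 18, valid modulo lcm(19, 4) = 76: x ≡ 18 (mod 76).
  Combine with x ≡ 3 (mod 5); new modulus lcm = 380.
    Write x = 18 + 76·t and substitute into x ≡ 3 (mod 5): 76·t ≡ 3 − 18 = -15 (mod 5).
    Reduce coefficients mod 5: 1·t ≡ 0 (mod 5).
    So t ≡ 0 (mod 5).
    Then x = 18 + 76·0 = 18, valid modulo lcm(76, 5) = 380: x ≡ 18 (mod 380).
  Combine with x ≡ 6 (mod 7); new modulus lcm = 2660.
    Write x = 18 + 380·t and substitute into x ≡ 6 (mod 7): 380·t ≡ 6 − 18 = -12 (mod 7).
    Reduce coefficients mod 7: 2·t ≡ 2 (mod 7).
    The inverse of 2 mod 7 is 4 (since 2·4 = 8 = 1·7 + 1), so t ≡ 4·2 = 8 ≡ 1 (mod 7).
    Then x = 18 + 380·1 = 398, valid modulo lcm(380, 7) = 2660: x ≡ 398 (mod 2660).
Verify against each original: 398 mod 19 = 18, 398 mod 4 = 2, 398 mod 5 = 3, 398 mod 7 = 6.

x ≡ 398 (mod 2660).


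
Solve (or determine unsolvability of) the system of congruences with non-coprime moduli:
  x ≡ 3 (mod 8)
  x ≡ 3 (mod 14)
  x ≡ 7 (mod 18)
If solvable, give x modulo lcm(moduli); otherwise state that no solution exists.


Moduli 8, 14, 18 are not pairwise coprime, so CRT works modulo lcm(m_i) when all pairwise compatibility conditions hold.
Pairwise compatibility: gcd(m_i, m_j) must divide a_i - a_j for every pair.
Merge one congruence at a time:
  Start: x ≡ 3 (mod 8).
  Combine with x ≡ 3 (mod 14): gcd(8, 14) = 2; 3 - 3 = 0, which IS divisible by 2, so compatible.
    Write x = 3 + 8·t and substitute into x ≡ 3 (mod 14): 8·t ≡ 3 − 3 = 0 (mod 14).
    Divide the congruence (and modulus) by g = 2: 4·t ≡ 0 (mod 7).
    The inverse of 4 mod 7 is 2 (since 4·2 = 8 = 1·7 + 1), so t ≡ 2·0 = 0 ≡ 0 (mod 7).
    Then x = 3 + 8·0 = 3, valid modulo lcm(8, 14) = 56: x ≡ 3 (mod 56).
  Combine with x ≡ 7 (mod 18): gcd(56, 18) = 2; 7 - 3 = 4, which IS divisible by 2, so compatible.
    Write x = 3 + 56·t and substitute into x ≡ 7 (mod 18): 56·t ≡ 7 − 3 = 4 (mod 18).
    Divide the congruence (and modulus) by g = 2: 28·t ≡ 2 (mod 9).
    Reduce coefficients mod 9: 1·t ≡ 2 (mod 9).
    So t ≡ 2 (mod 9).
    Then x = 3 + 56·2 = 115, valid modulo lcm(56, 18) = 504: x ≡ 115 (mod 504).
Verify: 115 mod 8 = 3, 115 mod 14 = 3, 115 mod 18 = 7.

x ≡ 115 (mod 504).
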